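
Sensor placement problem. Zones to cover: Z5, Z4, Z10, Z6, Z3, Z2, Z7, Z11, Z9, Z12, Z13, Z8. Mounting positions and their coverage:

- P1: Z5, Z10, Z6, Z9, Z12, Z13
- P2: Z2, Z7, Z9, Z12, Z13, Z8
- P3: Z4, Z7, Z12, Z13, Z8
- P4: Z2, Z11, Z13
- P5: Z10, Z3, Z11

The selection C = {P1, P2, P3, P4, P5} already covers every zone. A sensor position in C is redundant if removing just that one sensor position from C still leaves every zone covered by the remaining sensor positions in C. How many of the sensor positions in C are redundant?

2

Drop P1: Z5, Z6 uncovered — not redundant.
Drop P2: the rest still cover every zone — redundant.
Drop P3: Z4 uncovered — not redundant.
Drop P4: the rest still cover every zone — redundant.
Drop P5: Z3 uncovered — not redundant.
2 redundant: P2, P4.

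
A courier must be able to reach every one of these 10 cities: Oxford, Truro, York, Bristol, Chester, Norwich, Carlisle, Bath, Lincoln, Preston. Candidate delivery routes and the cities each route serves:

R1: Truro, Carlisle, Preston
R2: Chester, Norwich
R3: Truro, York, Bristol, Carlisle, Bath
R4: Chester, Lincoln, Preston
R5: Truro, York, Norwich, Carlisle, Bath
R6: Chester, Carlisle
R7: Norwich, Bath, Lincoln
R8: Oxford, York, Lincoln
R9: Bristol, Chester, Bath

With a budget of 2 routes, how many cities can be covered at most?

8

Choosing R3, R4 covers {Truro, York, Bristol, Chester, Carlisle, Bath, Lincoln, Preston} — 8 cities.
No choice of 2 routes does better; here Oxford, Norwich are left uncovered.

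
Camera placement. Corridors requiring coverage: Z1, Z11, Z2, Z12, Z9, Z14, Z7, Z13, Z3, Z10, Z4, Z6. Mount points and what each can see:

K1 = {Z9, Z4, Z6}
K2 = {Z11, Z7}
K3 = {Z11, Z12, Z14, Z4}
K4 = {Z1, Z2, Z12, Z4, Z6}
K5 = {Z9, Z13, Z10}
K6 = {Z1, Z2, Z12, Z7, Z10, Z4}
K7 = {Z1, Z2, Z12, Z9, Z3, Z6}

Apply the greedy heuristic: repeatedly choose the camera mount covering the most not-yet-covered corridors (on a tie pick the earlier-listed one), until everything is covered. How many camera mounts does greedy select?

Pick 1: K6 covers 6 new corridors (Z1, Z2, Z12, Z7, Z10, Z4).
Pick 2: K7 covers 3 new corridors (Z9, Z3, Z6).
Pick 3: K3 covers 2 new corridors (Z11, Z14).
Pick 4: K5 covers 1 new corridors (Z13).
Greedy uses 4 camera mounts.

4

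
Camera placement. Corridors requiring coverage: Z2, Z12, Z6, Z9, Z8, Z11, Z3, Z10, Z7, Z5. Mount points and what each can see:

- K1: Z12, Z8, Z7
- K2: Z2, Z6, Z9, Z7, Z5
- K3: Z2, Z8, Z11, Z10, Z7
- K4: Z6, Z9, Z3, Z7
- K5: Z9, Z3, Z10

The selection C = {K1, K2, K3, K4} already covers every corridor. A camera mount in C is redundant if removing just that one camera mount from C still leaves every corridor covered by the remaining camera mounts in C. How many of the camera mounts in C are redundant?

0

Drop K1: Z12 uncovered — not redundant.
Drop K2: Z5 uncovered — not redundant.
Drop K3: Z11, Z10 uncovered — not redundant.
Drop K4: Z3 uncovered — not redundant.
None of the camera mounts in C is redundant.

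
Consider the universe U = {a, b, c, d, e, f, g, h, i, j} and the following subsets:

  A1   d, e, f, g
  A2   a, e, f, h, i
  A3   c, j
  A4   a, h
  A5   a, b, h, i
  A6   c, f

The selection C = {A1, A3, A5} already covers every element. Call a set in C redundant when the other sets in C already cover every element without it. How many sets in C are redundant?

Drop A1: d, e, f, g uncovered — not redundant.
Drop A3: c, j uncovered — not redundant.
Drop A5: a, b, h, i uncovered — not redundant.
None of the sets in C is redundant.

0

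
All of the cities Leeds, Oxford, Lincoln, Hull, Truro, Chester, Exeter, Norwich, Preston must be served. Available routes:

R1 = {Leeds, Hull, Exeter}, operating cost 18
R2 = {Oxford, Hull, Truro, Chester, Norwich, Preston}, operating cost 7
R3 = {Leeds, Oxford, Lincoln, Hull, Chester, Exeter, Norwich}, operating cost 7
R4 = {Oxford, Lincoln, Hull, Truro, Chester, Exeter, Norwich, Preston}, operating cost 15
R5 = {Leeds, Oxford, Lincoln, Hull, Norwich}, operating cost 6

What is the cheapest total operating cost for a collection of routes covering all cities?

14

R2, R3 cover every city at operating cost 7 + 7 = 14.
Any cover uses at least 2 routes; among all covering selections none totals below 14.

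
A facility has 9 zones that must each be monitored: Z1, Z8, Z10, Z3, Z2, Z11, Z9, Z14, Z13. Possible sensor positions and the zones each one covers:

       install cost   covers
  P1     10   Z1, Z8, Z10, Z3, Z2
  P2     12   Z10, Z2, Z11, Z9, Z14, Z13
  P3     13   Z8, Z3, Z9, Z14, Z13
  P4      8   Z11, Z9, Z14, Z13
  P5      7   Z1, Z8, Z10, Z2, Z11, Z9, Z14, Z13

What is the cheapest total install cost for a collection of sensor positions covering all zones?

P1, P5 cover every zone at install cost 10 + 7 = 17.
Any cover uses at least 2 sensor positions; among all covering selections none totals below 17.

17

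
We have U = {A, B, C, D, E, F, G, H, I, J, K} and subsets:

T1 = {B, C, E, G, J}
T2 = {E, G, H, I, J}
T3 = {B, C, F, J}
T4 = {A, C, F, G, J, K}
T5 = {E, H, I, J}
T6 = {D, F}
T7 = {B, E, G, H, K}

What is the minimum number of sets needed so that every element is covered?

T1, T2, T4, T6 together cover {A, B, C, D, E, F, G, H, I, J, K} — every element.
No 3 of the 7 sets cover everything (all 35 triples fall short), so 4 is minimum.

4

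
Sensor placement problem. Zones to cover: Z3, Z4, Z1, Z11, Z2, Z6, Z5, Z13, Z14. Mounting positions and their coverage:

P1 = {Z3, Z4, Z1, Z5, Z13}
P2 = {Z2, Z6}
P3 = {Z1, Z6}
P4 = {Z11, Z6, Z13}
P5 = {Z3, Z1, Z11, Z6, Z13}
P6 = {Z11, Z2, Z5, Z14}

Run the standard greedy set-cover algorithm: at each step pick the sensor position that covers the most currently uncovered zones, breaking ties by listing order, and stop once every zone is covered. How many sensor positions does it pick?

Pick 1: P1 covers 5 new zones (Z3, Z4, Z1, Z5, Z13).
Pick 2: P6 covers 3 new zones (Z11, Z2, Z14).
Pick 3: P2 covers 1 new zones (Z6).
Greedy uses 3 sensor positions.

3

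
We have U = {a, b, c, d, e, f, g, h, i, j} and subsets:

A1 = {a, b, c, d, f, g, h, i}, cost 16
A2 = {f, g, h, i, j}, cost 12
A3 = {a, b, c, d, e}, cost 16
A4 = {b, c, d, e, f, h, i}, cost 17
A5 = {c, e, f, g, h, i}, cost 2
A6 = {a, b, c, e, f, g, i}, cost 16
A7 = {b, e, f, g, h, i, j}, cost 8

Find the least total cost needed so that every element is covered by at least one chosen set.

24

A1, A7 cover every element at cost 16 + 8 = 24.
Any cover uses at least 2 sets; among all covering selections none totals below 24.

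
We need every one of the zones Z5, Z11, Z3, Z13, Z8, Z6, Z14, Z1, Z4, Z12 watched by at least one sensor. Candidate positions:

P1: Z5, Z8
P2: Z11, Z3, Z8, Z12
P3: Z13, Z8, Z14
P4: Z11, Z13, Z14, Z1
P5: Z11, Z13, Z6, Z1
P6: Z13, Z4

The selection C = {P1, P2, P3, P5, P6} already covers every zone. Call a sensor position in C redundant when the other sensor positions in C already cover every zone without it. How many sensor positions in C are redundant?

Drop P1: Z5 uncovered — not redundant.
Drop P2: Z3, Z12 uncovered — not redundant.
Drop P3: Z14 uncovered — not redundant.
Drop P5: Z6, Z1 uncovered — not redundant.
Drop P6: Z4 uncovered — not redundant.
None of the sensor positions in C is redundant.

0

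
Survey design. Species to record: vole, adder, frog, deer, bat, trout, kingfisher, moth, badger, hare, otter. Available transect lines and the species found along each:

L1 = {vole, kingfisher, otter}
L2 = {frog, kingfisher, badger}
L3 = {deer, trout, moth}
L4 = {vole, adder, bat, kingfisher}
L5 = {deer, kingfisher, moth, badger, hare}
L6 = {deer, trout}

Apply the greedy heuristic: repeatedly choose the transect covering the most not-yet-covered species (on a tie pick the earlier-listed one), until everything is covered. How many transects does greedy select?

5

Pick 1: L5 covers 5 new species (deer, kingfisher, moth, badger, hare).
Pick 2: L4 covers 3 new species (vole, adder, bat).
Pick 3: L1 covers 1 new species (otter).
Pick 4: L2 covers 1 new species (frog).
Pick 5: L3 covers 1 new species (trout).
Greedy uses 5 transects.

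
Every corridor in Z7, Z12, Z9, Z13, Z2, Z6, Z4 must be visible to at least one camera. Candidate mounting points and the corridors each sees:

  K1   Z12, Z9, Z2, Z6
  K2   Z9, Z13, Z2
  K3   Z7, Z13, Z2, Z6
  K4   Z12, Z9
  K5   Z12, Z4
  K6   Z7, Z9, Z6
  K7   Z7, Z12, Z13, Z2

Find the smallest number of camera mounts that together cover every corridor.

3

K1, K3, K5 together cover {Z7, Z12, Z9, Z13, Z2, Z6, Z4} — every corridor.
No 2 of the 7 camera mounts cover everything (all 21 pairs fall short), so 3 is minimum.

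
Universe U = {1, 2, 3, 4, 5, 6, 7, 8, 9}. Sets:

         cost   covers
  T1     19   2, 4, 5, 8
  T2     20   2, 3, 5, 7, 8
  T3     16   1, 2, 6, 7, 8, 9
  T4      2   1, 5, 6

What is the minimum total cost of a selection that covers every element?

55

T1, T2, T3 cover every element at cost 19 + 20 + 16 = 55.
Any cover uses at least 3 sets; among all covering selections none totals below 55.
Greedy by coverage-per-cost would pick T4, T3, T1, T2 for 57 — worse than the optimum 55.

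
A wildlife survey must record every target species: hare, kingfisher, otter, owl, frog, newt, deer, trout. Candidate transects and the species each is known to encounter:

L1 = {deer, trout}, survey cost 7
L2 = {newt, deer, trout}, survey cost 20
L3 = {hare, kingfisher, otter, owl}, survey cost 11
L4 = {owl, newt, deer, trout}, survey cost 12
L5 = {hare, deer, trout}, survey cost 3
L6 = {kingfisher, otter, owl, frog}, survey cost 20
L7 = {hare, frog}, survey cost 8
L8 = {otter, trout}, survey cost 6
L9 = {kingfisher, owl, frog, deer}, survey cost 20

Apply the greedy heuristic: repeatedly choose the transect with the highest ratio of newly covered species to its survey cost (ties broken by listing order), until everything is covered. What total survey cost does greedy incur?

34

Pick 1: L5 adds 3 new (hare, deer, trout) at survey cost 3 (ratio 3/3).
Pick 2: L3 adds 3 new (kingfisher, otter, owl) at survey cost 11 (ratio 3/11).
Pick 3: L7 adds 1 new (frog) at survey cost 8 (ratio 1/8).
Pick 4: L4 adds 1 new (newt) at survey cost 12 (ratio 1/12).
Greedy total survey cost: 3 + 11 + 8 + 12 = 34. (The true optimum is 31, so greedy overshoots here.)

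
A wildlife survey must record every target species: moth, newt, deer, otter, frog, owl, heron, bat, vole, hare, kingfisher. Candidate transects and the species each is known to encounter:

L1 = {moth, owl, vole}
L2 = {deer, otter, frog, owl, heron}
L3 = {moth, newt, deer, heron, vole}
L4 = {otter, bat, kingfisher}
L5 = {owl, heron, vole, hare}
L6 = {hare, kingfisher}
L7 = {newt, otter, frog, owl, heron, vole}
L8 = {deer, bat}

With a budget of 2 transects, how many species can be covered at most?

Choosing L2, L3 covers {moth, newt, deer, otter, frog, owl, heron, vole} — 8 species.
No choice of 2 transects does better; here bat, hare, kingfisher are left uncovered.

8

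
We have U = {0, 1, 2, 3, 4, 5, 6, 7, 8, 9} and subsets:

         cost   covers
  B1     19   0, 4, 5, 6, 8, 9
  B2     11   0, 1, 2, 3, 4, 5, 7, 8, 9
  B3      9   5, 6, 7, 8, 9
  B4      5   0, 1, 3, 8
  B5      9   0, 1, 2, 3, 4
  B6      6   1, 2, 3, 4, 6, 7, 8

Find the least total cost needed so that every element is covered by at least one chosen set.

B2, B6 cover every element at cost 11 + 6 = 17.
Any cover uses at least 2 sets; among all covering selections none totals below 17.

17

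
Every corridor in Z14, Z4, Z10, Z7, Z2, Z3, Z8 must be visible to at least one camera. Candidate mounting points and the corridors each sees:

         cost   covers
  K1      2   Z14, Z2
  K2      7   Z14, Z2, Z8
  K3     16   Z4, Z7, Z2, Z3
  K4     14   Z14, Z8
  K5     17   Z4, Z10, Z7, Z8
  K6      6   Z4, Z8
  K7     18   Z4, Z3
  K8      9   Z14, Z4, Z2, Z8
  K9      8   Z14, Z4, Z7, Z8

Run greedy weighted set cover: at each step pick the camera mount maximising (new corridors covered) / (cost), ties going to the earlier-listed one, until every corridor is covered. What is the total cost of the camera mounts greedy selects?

Pick 1: K1 adds 2 new (Z14, Z2) at cost 2 (ratio 2/2).
Pick 2: K9 adds 3 new (Z4, Z7, Z8) at cost 8 (ratio 3/8).
Pick 3: K3 adds 1 new (Z3) at cost 16 (ratio 1/16).
Pick 4: K5 adds 1 new (Z10) at cost 17 (ratio 1/17).
Greedy total cost: 2 + 8 + 16 + 17 = 43. (The true optimum is 35, so greedy overshoots here.)

43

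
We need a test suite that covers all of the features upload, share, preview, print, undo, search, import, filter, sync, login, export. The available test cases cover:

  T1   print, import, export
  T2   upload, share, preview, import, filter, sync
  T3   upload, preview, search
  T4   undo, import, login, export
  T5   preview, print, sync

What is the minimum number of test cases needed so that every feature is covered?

4

T1, T2, T3, T4 together cover {upload, share, preview, print, undo, search, import, filter, sync, login, export} — every feature.
No 3 of the 5 test cases cover everything (all 10 triples fall short), so 4 is minimum.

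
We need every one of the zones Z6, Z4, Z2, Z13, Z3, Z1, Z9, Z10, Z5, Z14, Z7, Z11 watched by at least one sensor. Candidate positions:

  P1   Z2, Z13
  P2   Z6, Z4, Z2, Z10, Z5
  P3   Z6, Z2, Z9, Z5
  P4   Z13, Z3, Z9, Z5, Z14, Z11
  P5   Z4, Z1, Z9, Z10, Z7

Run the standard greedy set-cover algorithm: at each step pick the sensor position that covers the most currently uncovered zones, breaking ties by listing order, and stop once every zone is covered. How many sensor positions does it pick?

Pick 1: P4 covers 6 new zones (Z13, Z3, Z9, Z5, Z14, Z11).
Pick 2: P2 covers 4 new zones (Z6, Z4, Z2, Z10).
Pick 3: P5 covers 2 new zones (Z1, Z7).
Greedy uses 3 sensor positions.

3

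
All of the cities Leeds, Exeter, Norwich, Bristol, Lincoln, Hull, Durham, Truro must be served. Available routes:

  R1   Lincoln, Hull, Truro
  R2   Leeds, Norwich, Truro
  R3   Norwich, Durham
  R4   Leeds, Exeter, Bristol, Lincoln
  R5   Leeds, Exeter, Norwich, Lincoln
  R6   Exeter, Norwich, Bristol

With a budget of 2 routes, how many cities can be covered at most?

6

Choosing R1, R4 covers {Leeds, Exeter, Bristol, Lincoln, Hull, Truro} — 6 cities.
No choice of 2 routes does better; here Norwich, Durham are left uncovered.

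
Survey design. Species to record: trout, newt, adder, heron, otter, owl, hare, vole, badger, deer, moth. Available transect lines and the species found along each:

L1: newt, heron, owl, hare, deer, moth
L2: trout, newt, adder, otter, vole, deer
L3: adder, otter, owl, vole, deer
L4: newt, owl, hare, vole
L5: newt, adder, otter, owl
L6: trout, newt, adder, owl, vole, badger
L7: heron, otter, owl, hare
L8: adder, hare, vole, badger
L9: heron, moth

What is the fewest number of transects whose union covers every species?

3

L1, L2, L6 together cover {trout, newt, adder, heron, otter, owl, hare, vole, badger, deer, moth} — every species.
No 2 of the 9 transects cover everything (all 36 pairs fall short), so 3 is minimum.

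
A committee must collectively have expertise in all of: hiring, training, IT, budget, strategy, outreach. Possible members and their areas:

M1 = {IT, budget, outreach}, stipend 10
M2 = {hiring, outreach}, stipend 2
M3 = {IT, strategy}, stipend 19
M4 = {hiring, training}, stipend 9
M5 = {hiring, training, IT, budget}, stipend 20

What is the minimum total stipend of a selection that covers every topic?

M1, M3, M4 cover every topic at stipend 10 + 19 + 9 = 38.
Any cover uses at least 3 members; among all covering selections none totals below 38.
Greedy by coverage-per-stipend would pick M2, M1, M4, M3 for 40 — worse than the optimum 38.

38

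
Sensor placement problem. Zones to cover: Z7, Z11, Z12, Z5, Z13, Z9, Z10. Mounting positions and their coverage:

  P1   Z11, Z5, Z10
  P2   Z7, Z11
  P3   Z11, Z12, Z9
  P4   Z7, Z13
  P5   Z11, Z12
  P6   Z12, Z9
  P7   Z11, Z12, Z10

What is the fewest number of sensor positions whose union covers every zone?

3

P1, P3, P4 together cover {Z7, Z11, Z12, Z5, Z13, Z9, Z10} — every zone.
No 2 of the 7 sensor positions cover everything (all 21 pairs fall short), so 3 is minimum.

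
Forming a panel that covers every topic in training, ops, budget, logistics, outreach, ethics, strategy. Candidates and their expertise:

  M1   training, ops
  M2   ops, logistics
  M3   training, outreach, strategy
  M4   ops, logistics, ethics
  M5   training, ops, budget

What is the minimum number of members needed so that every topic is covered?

M3, M4, M5 together cover {training, ops, budget, logistics, outreach, ethics, strategy} — every topic.
No 2 of the 5 members cover everything (all 10 pairs fall short), so 3 is minimum.

3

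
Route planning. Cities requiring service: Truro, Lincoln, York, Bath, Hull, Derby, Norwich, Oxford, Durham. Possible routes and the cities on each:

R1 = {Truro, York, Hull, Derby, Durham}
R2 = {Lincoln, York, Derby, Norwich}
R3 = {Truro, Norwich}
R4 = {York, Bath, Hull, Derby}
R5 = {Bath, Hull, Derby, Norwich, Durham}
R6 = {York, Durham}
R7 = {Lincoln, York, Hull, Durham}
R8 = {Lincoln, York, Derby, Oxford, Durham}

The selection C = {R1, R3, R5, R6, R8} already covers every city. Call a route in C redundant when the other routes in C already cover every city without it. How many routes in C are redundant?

Drop R1: the rest still cover every city — redundant.
Drop R3: the rest still cover every city — redundant.
Drop R5: Bath uncovered — not redundant.
Drop R6: the rest still cover every city — redundant.
Drop R8: Lincoln, Oxford uncovered — not redundant.
3 redundant: R1, R3, R6.

3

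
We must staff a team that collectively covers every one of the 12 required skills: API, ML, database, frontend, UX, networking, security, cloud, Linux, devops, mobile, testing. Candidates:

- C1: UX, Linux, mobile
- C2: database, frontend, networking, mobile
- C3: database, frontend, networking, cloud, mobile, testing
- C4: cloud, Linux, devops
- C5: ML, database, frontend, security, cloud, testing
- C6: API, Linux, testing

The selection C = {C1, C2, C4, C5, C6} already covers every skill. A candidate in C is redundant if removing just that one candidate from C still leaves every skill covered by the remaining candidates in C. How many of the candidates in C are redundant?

Drop C1: UX uncovered — not redundant.
Drop C2: networking uncovered — not redundant.
Drop C4: devops uncovered — not redundant.
Drop C5: ML, security uncovered — not redundant.
Drop C6: API uncovered — not redundant.
None of the candidates in C is redundant.

0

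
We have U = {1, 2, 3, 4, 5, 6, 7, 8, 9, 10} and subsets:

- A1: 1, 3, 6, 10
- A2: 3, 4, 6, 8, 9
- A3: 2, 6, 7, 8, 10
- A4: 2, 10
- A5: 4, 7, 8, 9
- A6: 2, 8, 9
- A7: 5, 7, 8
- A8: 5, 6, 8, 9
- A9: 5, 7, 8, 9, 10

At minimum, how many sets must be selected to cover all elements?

4

A1, A2, A3, A7 together cover {1, 2, 3, 4, 5, 6, 7, 8, 9, 10} — every element.
No 3 of the 9 sets cover everything (all 84 triples fall short), so 4 is minimum.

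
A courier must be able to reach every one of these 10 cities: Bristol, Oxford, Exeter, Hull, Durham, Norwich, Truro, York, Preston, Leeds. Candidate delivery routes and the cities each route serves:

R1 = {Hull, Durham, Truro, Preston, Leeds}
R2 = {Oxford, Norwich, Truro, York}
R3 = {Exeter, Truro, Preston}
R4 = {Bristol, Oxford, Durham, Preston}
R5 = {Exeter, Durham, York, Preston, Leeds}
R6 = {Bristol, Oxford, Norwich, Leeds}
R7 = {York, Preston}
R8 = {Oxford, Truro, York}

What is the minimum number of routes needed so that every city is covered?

3

R1, R5, R6 together cover {Bristol, Oxford, Exeter, Hull, Durham, Norwich, Truro, York, Preston, Leeds} — every city.
No 2 of the 8 routes cover everything (all 28 pairs fall short), so 3 is minimum.
Greedy (largest uncovered first) would take R1, R2, R3, R4 — 4 routes — but 3 suffice.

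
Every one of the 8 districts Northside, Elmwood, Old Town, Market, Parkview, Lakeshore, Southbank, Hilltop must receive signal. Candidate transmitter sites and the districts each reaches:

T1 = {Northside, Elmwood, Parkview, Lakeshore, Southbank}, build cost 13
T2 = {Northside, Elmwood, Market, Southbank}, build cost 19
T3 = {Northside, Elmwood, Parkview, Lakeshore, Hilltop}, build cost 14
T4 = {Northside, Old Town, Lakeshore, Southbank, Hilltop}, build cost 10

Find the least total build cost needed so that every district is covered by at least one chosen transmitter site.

42

T1, T2, T4 cover every district at build cost 13 + 19 + 10 = 42.
Any cover uses at least 3 transmitter sites; among all covering selections none totals below 42.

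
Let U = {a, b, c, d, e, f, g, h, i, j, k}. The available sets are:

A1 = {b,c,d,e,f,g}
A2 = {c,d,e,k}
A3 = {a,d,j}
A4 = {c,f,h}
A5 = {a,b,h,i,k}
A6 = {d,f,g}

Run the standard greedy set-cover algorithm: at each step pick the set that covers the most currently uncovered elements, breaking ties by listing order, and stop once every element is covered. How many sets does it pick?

3

Pick 1: A1 covers 6 new elements (b, c, d, e, f, g).
Pick 2: A5 covers 4 new elements (a, h, i, k).
Pick 3: A3 covers 1 new elements (j).
Greedy uses 3 sets.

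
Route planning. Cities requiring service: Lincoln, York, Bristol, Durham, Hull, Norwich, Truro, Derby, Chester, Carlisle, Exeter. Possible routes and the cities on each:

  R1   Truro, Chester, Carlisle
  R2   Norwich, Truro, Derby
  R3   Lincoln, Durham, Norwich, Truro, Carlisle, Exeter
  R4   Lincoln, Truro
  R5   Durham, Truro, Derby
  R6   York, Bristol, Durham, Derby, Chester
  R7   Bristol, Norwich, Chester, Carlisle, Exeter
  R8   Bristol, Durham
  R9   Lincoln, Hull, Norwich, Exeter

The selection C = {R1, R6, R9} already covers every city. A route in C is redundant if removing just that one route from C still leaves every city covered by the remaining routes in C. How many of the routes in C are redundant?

Drop R1: Truro, Carlisle uncovered — not redundant.
Drop R6: York, Bristol, Durham, Derby uncovered — not redundant.
Drop R9: Lincoln, Hull, Norwich, Exeter uncovered — not redundant.
None of the routes in C is redundant.

0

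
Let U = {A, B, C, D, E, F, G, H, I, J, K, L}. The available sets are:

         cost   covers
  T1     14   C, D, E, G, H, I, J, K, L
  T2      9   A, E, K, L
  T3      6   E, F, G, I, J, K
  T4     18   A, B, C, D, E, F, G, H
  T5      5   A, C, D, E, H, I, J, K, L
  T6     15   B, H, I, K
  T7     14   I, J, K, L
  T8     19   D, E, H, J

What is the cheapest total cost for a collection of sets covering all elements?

T4, T5 cover every element at cost 18 + 5 = 23.
Any cover uses at least 2 sets; among all covering selections none totals below 23.
Greedy by coverage-per-cost would pick T5, T3, T6 for 26 — worse than the optimum 23.

23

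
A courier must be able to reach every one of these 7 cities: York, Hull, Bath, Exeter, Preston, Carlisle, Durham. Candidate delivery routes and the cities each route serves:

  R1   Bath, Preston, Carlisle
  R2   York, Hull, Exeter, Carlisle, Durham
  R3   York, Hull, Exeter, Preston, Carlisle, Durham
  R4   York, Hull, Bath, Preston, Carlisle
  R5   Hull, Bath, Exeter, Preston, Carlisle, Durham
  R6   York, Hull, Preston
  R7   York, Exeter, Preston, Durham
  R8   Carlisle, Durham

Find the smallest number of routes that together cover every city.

R1, R2 together cover {York, Hull, Bath, Exeter, Preston, Carlisle, Durham} — every city.
No single route contains all 7 cities, so 2 is optimal.

2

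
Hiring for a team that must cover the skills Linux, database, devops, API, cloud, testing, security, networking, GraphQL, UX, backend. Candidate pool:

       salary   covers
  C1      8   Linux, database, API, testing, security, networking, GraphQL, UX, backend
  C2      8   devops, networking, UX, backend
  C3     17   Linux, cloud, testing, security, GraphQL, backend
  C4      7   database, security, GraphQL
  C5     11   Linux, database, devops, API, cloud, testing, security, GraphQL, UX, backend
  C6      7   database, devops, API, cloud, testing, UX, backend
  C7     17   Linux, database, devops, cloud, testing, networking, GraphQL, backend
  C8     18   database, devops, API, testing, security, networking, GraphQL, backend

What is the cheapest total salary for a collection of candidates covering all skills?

C1, C6 cover every skill at salary 8 + 7 = 15.
Any cover uses at least 2 candidates; among all covering selections none totals below 15.

15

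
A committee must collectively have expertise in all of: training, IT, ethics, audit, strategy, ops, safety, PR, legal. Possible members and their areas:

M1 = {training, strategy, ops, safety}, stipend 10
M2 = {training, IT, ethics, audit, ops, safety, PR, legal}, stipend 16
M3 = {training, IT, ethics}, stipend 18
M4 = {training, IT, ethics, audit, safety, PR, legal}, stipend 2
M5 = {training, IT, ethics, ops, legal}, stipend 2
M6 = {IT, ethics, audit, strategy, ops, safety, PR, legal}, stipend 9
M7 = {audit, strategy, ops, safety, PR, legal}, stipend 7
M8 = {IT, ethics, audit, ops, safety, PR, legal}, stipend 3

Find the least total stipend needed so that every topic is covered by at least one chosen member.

M4, M7 cover every topic at stipend 2 + 7 = 9.
Any cover uses at least 2 members; among all covering selections none totals below 9.

9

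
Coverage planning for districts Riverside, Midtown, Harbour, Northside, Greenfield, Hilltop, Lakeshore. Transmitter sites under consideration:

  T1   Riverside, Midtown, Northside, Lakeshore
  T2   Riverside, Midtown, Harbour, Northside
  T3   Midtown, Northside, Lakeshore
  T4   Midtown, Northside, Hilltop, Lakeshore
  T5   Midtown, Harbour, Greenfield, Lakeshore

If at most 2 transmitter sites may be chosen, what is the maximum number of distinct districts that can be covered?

6

Choosing T1, T5 covers {Riverside, Midtown, Harbour, Northside, Greenfield, Lakeshore} — 6 districts.
No choice of 2 transmitter sites does better; here Hilltop is left uncovered.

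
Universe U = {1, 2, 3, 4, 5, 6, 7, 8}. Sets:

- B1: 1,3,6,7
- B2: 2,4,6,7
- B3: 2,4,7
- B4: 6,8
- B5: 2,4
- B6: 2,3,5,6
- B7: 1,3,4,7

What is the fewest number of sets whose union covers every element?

3

B4, B6, B7 together cover {1, 2, 3, 4, 5, 6, 7, 8} — every element.
No 2 of the 7 sets cover everything (all 21 pairs fall short), so 3 is minimum.
Greedy (largest uncovered first) would take B1, B2, B4, B6 — 4 sets — but 3 suffice.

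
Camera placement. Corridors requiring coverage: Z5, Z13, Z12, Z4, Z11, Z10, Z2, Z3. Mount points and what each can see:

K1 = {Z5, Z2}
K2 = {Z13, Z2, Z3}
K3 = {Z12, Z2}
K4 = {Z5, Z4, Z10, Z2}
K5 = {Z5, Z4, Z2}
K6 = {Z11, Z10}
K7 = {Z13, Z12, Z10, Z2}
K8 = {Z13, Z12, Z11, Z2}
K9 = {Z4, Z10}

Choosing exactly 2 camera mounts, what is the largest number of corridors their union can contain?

7

Choosing K4, K8 covers {Z5, Z13, Z12, Z4, Z11, Z10, Z2} — 7 corridors.
No choice of 2 camera mounts does better; here Z3 is left uncovered.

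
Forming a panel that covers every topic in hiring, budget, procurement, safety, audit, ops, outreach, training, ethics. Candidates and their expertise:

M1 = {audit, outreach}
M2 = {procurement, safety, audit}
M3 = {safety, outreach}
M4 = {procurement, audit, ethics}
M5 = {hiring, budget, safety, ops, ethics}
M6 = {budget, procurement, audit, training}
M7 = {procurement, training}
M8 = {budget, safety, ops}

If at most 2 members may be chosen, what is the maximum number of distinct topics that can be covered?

8

Choosing M5, M6 covers {hiring, budget, procurement, safety, audit, ops, training, ethics} — 8 topics.
No choice of 2 members does better; here outreach is left uncovered.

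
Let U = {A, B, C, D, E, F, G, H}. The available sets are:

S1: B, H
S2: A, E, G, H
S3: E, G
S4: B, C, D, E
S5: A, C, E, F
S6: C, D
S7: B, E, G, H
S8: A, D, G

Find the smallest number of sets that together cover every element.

S1, S5, S8 together cover {A, B, C, D, E, F, G, H} — every element.
No 2 of the 8 sets cover everything (all 28 pairs fall short), so 3 is minimum.

3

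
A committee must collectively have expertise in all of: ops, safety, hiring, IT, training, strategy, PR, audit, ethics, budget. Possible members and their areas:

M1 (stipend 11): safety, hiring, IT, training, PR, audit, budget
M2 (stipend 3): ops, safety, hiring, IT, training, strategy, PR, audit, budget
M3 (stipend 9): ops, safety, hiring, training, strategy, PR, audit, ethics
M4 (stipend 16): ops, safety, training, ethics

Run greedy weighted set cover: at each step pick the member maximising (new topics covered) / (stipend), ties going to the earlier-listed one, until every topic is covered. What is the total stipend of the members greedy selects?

Pick 1: M2 adds 9 new (ops, safety, hiring, IT, training, strategy, PR, audit, budget) at stipend 3 (ratio 9/3).
Pick 2: M3 adds 1 new (ethics) at stipend 9 (ratio 1/9).
Greedy total stipend: 3 + 9 = 12.

12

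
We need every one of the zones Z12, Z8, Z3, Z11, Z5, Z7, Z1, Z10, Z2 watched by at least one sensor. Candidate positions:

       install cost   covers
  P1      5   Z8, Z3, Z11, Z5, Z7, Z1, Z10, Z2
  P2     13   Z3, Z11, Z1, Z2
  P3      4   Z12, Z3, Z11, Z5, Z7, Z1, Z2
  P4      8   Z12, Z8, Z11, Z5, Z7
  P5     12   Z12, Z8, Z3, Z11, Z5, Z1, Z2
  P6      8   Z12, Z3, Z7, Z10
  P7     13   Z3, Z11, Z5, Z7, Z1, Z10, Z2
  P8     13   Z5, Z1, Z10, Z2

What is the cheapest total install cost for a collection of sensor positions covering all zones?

9

P1, P3 cover every zone at install cost 5 + 4 = 9.
Any cover uses at least 2 sensor positions; among all covering selections none totals below 9.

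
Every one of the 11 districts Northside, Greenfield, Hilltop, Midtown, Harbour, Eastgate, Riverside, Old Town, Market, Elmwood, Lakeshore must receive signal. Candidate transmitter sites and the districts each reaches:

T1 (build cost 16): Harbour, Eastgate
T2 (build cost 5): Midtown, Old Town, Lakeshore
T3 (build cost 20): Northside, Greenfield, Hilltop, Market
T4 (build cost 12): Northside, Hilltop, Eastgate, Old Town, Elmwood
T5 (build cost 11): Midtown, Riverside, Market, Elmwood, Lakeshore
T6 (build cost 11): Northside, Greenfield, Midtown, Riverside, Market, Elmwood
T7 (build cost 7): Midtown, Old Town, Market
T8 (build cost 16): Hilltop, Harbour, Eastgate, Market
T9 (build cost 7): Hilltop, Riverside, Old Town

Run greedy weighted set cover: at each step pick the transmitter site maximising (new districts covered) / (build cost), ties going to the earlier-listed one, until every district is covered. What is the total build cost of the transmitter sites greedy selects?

32

Pick 1: T2 adds 3 new (Midtown, Old Town, Lakeshore) at build cost 5 (ratio 3/5).
Pick 2: T6 adds 5 new (Northside, Greenfield, Riverside, Market, Elmwood) at build cost 11 (ratio 5/11).
Pick 3: T8 adds 3 new (Hilltop, Harbour, Eastgate) at build cost 16 (ratio 3/16).
Greedy total build cost: 5 + 11 + 16 = 32.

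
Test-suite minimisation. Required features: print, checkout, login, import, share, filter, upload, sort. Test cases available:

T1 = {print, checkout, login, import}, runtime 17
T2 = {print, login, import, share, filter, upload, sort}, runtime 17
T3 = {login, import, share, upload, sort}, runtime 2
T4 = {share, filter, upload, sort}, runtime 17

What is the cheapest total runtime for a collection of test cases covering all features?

T1, T2 cover every feature at runtime 17 + 17 = 34.
Any cover uses at least 2 test cases; among all covering selections none totals below 34.

34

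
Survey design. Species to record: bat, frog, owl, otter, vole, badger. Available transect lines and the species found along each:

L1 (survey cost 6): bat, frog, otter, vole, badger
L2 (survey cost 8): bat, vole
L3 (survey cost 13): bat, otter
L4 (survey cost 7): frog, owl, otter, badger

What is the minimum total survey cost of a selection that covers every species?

13

L1, L4 cover every species at survey cost 6 + 7 = 13.
Any cover uses at least 2 transects; among all covering selections none totals below 13.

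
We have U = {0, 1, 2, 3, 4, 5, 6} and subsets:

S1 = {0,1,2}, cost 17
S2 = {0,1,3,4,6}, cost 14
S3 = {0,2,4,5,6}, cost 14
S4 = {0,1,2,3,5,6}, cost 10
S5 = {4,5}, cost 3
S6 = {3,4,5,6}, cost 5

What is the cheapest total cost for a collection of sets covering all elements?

S4, S5 cover every element at cost 10 + 3 = 13.
Any cover uses at least 2 sets; among all covering selections none totals below 13.

13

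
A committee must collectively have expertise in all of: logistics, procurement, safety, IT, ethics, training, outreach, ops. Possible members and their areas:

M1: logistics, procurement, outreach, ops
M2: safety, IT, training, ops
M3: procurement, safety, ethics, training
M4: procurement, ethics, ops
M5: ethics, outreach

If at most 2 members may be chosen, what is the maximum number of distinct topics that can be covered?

7

Choosing M1, M2 covers {logistics, procurement, safety, IT, training, outreach, ops} — 7 topics.
No choice of 2 members does better; here ethics is left uncovered.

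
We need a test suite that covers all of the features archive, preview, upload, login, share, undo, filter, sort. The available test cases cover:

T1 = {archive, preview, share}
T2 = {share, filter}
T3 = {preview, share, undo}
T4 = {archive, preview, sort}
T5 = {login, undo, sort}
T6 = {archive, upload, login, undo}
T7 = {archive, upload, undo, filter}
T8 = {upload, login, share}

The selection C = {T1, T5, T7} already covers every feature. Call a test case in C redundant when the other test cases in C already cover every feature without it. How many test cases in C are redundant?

0

Drop T1: preview, share uncovered — not redundant.
Drop T5: login, sort uncovered — not redundant.
Drop T7: upload, filter uncovered — not redundant.
None of the test cases in C is redundant.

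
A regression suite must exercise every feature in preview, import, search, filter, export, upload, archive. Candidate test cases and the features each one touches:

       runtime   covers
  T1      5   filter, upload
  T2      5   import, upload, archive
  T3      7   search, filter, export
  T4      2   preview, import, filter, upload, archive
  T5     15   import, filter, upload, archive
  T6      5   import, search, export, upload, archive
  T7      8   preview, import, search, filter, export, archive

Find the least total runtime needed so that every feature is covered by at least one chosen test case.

T4, T6 cover every feature at runtime 2 + 5 = 7.
Any cover uses at least 2 test cases; among all covering selections none totals below 7.

7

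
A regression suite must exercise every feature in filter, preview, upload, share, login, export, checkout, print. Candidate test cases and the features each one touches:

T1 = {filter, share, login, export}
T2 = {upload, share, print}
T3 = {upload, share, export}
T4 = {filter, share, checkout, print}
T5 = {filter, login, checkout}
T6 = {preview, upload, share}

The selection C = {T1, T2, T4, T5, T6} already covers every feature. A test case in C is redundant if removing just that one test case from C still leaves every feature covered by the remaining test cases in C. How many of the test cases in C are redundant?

3

Drop T1: export uncovered — not redundant.
Drop T2: the rest still cover every feature — redundant.
Drop T4: the rest still cover every feature — redundant.
Drop T5: the rest still cover every feature — redundant.
Drop T6: preview uncovered — not redundant.
3 redundant: T2, T4, T5.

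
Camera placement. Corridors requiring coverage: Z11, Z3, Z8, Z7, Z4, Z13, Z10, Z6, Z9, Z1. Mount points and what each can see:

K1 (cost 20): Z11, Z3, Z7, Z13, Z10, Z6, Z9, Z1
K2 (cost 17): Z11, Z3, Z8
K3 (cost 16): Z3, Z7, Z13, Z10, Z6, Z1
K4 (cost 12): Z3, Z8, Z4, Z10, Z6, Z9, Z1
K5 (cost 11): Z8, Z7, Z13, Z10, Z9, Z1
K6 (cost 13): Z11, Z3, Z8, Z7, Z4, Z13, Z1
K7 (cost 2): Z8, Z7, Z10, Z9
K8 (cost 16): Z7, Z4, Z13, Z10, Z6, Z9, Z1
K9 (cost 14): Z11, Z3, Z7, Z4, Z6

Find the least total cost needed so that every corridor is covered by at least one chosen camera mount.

25

K4, K6 cover every corridor at cost 12 + 13 = 25.
Any cover uses at least 2 camera mounts; among all covering selections none totals below 25.
Greedy by coverage-per-cost would pick K7, K6, K4 for 27 — worse than the optimum 25.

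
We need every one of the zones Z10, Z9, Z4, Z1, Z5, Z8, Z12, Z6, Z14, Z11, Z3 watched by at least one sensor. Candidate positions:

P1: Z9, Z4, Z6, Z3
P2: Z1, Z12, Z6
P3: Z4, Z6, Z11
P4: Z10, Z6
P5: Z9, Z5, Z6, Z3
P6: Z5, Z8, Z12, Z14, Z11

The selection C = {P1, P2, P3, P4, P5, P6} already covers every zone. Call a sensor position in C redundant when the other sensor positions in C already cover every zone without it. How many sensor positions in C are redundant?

Drop P1: the rest still cover every zone — redundant.
Drop P2: Z1 uncovered — not redundant.
Drop P3: the rest still cover every zone — redundant.
Drop P4: Z10 uncovered — not redundant.
Drop P5: the rest still cover every zone — redundant.
Drop P6: Z8, Z14 uncovered — not redundant.
3 redundant: P1, P3, P5.

3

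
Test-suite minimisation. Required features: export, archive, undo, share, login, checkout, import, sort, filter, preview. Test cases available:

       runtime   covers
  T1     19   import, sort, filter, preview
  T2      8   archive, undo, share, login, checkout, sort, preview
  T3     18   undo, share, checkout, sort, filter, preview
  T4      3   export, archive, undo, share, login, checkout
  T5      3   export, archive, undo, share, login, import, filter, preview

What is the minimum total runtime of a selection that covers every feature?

T2, T5 cover every feature at runtime 8 + 3 = 11.
Any cover uses at least 2 test cases; among all covering selections none totals below 11.
Greedy by coverage-per-runtime would pick T5, T4, T2 for 14 — worse than the optimum 11.

11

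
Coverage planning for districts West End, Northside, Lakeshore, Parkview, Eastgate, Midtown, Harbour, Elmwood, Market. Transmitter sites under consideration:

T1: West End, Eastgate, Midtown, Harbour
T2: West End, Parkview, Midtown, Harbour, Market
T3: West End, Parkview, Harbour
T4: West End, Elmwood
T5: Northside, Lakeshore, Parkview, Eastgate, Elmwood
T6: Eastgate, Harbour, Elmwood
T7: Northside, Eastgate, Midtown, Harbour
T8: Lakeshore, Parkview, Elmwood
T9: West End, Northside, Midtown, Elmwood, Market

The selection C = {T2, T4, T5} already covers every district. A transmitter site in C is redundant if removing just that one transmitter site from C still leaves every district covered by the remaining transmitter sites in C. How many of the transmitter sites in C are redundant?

1

Drop T2: Midtown, Harbour, Market uncovered — not redundant.
Drop T4: the rest still cover every district — redundant.
Drop T5: Northside, Lakeshore, Eastgate uncovered — not redundant.
1 redundant: T4.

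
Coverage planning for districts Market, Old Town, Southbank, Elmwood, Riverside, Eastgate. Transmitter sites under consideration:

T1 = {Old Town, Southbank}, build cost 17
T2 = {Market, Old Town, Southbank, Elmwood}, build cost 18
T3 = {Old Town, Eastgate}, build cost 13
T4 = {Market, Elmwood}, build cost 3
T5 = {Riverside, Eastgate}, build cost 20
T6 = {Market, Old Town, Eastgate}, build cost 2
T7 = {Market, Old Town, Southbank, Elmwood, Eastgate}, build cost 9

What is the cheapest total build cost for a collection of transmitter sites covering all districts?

29

T5, T7 cover every district at build cost 20 + 9 = 29.
Any cover uses at least 2 transmitter sites; among all covering selections none totals below 29.
Greedy by coverage-per-build cost would pick T6, T4, T7, T5 for 34 — worse than the optimum 29.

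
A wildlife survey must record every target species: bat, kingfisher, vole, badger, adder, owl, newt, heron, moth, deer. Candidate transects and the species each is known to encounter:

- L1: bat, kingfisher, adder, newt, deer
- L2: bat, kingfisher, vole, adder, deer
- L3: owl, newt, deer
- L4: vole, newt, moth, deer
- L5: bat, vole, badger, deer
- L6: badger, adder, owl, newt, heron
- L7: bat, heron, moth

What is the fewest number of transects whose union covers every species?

L1, L4, L6 together cover {bat, kingfisher, vole, badger, adder, owl, newt, heron, moth, deer} — every species.
No 2 of the 7 transects cover everything (all 21 pairs fall short), so 3 is minimum.

3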